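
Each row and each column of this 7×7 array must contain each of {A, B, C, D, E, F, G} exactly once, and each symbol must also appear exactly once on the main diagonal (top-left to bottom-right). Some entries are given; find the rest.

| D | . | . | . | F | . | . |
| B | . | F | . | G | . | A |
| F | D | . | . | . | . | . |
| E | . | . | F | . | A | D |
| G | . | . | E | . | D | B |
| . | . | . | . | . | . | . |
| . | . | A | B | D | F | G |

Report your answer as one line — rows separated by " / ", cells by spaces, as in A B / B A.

(r5,c3) = C
(r5,c5) = A
(r7,c1) = C
(r7,c2) = E
(r2,c2) = C
(r2,c4) = D
(r2,c6) = E
(r5,c2) = F
(r6,c1) = A
(r6,c6) = B
(r3,c3) = E
(r3,c7) = C
(r6,c2) = G
(r6,c3) = D
(r6,c4) = C
(r6,c5) = E
(r6,c7) = F
(r1,c7) = E
(r3,c5) = B
(r3,c6) = G
(r4,c2) = B
(r4,c3) = G
(r4,c5) = C
(r1,c2) = A
(r1,c3) = B
(r1,c4) = G
(r1,c6) = C
(r3,c4) = A

D A B G F C E / B C F D G E A / F D E A B G C / E B G F C A D / G F C E A D B / A G D C E B F / C E A B D F G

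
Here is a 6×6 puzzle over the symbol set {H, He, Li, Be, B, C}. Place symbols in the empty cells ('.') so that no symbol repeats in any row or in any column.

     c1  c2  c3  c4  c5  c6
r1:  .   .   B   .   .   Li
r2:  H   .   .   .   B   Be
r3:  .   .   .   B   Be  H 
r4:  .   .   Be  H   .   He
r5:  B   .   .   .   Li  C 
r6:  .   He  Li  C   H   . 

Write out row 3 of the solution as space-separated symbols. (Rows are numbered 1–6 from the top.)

(r4,c5) = C
(r6,c1) = Be
(r6,c6) = B
(r1,c5) = He
(r4,c1) = Li
(r4,c2) = B
(r1,c1) = C
(r1,c4) = Be
(r3,c1) = He
(r3,c3) = C
(r5,c4) = He
(r1,c2) = H
(r2,c3) = He
(r2,c4) = Li
(r3,c2) = Li

He Li C B Be H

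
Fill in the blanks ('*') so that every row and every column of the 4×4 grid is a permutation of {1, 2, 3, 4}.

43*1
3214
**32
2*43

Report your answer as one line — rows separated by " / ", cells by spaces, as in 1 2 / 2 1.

(r1,c3) = 2
(r3,c1) = 1
(r3,c2) = 4
(r4,c2) = 1

4 3 2 1 / 3 2 1 4 / 1 4 3 2 / 2 1 4 3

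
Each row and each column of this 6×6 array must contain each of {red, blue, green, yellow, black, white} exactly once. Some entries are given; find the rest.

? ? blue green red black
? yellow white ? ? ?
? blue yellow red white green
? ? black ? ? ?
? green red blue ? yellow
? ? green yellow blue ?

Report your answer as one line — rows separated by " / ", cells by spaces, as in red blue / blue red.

yellow white blue green red black / blue yellow white black green red / black blue yellow red white green / green red black white yellow blue / white green red blue black yellow / red black green yellow blue white

row 1 has {red,blue,green,black}; column 2 has {blue,green,yellow} — only white is left for (r1,c2).
row 2 has {yellow,white}; column 4 has {red,blue,green,yellow} — only black is left for (r2,c4).
row 2 has {yellow,black,white}; column 5 has {red,blue,white} — only green is left for (r2,c5).
row 3 has {red,blue,green,yellow,white}; column 1 is empty so far — only black is left for (r3,c1).
row 4 has {black}; column 2 has {blue,green,yellow,white} — only red is left for (r4,c2).
row 4 has {red,black}; column 4 has {red,blue,green,yellow,black} — only white is left for (r4,c4).
row 4 has {red,black,white}; column 5 has {red,blue,green,white} — only yellow is left for (r4,c5).
row 4 has {red,yellow,black,white}; column 6 has {green,yellow,black} — only blue is left for (r4,c6).
row 5 has {red,blue,green,yellow}; column 1 has {black} — only white is left for (r5,c1).
row 5 has {red,blue,green,yellow,white}; column 5 has {red,blue,green,yellow,white} — only black is left for (r5,c5).
row 6 has {blue,green,yellow}; column 1 has {black,white} — only red is left for (r6,c1).
row 6 has {red,blue,green,yellow}; column 2 has {red,blue,green,yellow,white} — only black is left for (r6,c2).
row 6 has {red,blue,green,yellow,black}; column 6 has {blue,green,yellow,black} — only white is left for (r6,c6).
row 1 has {red,blue,green,black,white}; column 1 has {red,black,white} — only yellow is left for (r1,c1).
row 2 has {green,yellow,black,white}; column 1 has {red,yellow,black,white} — only blue is left for (r2,c1).
row 2 has {blue,green,yellow,black,white}; column 6 has {blue,green,yellow,black,white} — only red is left for (r2,c6).
row 4 has {red,blue,yellow,black,white}; column 1 has {red,blue,yellow,black,white} — only green is left for (r4,c1).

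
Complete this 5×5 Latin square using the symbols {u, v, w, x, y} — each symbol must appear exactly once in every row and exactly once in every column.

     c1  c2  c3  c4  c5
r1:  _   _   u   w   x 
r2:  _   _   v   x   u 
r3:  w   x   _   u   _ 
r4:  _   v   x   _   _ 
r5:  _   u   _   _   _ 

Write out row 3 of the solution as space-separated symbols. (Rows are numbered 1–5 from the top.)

w x y u v

At row 1, column 2: row 1 has {u,w,x}; column 2 has {u,v,x}; that leaves y.
At row 2, column 1: row 2 has {u,v,x}; column 1 has {w}; that leaves y.
At row 2, column 2: row 2 has {u,v,x,y}; column 2 has {u,v,x,y}; that leaves w.
At row 3, column 3: row 3 has {u,w,x}; column 3 has {u,v,x}; that leaves y.
At row 3, column 5: row 3 has {u,w,x,y}; column 5 has {u,x}; that leaves v.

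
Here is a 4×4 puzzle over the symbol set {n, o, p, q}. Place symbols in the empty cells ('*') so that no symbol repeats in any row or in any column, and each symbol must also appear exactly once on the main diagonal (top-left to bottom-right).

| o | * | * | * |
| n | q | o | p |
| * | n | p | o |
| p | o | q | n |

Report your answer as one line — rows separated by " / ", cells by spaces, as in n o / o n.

(r1,c2) = p
(r1,c3) = n
(r1,c4) = q
(r3,c1) = q

o p n q / n q o p / q n p o / p o q n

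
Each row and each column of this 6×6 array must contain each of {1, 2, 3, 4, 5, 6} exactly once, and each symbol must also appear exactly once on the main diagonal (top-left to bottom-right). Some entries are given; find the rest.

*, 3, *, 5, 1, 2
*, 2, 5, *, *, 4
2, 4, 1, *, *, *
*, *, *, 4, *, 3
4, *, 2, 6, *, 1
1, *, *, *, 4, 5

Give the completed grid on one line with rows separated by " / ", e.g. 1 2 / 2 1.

6 3 4 5 1 2 / 3 2 5 1 6 4 / 2 4 1 3 5 6 / 5 1 6 4 2 3 / 4 5 2 6 3 1 / 1 6 3 2 4 5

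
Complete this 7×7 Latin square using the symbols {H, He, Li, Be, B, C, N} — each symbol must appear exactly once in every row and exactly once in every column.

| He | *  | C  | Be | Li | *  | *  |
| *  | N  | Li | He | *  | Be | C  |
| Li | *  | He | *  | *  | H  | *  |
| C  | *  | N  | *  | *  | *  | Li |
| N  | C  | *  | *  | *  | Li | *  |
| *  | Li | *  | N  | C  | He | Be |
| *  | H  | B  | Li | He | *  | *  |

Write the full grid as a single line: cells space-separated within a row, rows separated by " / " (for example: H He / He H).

He B C Be Li N H / H N Li He B Be C / Li Be He C N H B / C He N H Be B Li / N C Be B H Li He / B Li H N C He Be / Be H B Li He C N

(r1,c2): row 1 has {He,Li,Be,C}; column 2 has {H,Li,C,N}, so it must be B.
(r1,c6): row 1 has {He,Li,Be,B,C}; column 6 has {H,He,Li,Be}, so it must be N.
(r1,c7): row 1 has {He,Li,Be,B,C,N}; column 7 has {Li,Be,C}, so it must be H.
(r3,c2): row 3 has {H,He,Li}; column 2 has {H,Li,B,C,N}, so it must be Be.
(r4,c2): row 4 has {Li,C,N}; column 2 has {H,Li,Be,B,C,N}, so it must be He.
(r4,c6): row 4 has {He,Li,C,N}; column 6 has {H,He,Li,Be,N}, so it must be B.
(r6,c3): row 6 has {He,Li,Be,C,N}; column 3 has {He,Li,B,C,N}, so it must be H.
(r7,c1): row 7 has {H,He,Li,B}; column 1 has {He,Li,C,N}, so it must be Be.
(r7,c6): row 7 has {H,He,Li,Be,B}; column 6 has {H,He,Li,Be,B,N}, so it must be C.
(r7,c7): row 7 has {H,He,Li,Be,B,C}; column 7 has {H,Li,Be,C}, so it must be N.
(r3,c7): row 3 has {H,He,Li,Be}; column 7 has {H,Li,Be,C,N}, so it must be B.
(r4,c4): row 4 has {He,Li,B,C,N}; column 4 has {He,Li,Be,N}, so it must be H.
(r4,c5): row 4 has {H,He,Li,B,C,N}; column 5 has {He,Li,C}, so it must be Be.
(r5,c3): row 5 has {Li,C,N}; column 3 has {H,He,Li,B,C,N}, so it must be Be.
(r5,c4): row 5 has {Li,Be,C,N}; column 4 has {H,He,Li,Be,N}, so it must be B.
(r5,c5): row 5 has {Li,Be,B,C,N}; column 5 has {He,Li,Be,C}, so it must be H.
(r5,c7): row 5 has {H,Li,Be,B,C,N}; column 7 has {H,Li,Be,B,C,N}, so it must be He.
(r6,c1): row 6 has {H,He,Li,Be,C,N}; column 1 has {He,Li,Be,C,N}, so it must be B.
(r2,c1): row 2 has {He,Li,Be,C,N}; column 1 has {He,Li,Be,B,C,N}, so it must be H.
(r2,c5): row 2 has {H,He,Li,Be,C,N}; column 5 has {H,He,Li,Be,C}, so it must be B.
(r3,c4): row 3 has {H,He,Li,Be,B}; column 4 has {H,He,Li,Be,B,N}, so it must be C.
(r3,c5): row 3 has {H,He,Li,Be,B,C}; column 5 has {H,He,Li,Be,B,C}, so it must be N.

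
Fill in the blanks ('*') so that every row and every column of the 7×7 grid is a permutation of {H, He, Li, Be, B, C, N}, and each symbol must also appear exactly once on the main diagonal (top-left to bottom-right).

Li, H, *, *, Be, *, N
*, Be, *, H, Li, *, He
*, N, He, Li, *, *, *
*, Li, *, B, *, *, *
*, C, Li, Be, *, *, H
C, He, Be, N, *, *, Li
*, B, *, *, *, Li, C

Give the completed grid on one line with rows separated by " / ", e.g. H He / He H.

Li H B C Be He N / B Be C H Li N He / H N He Li C Be B / N Li H B He C Be / He C Li Be N B H / C He Be N B H Li / Be B N He H Li C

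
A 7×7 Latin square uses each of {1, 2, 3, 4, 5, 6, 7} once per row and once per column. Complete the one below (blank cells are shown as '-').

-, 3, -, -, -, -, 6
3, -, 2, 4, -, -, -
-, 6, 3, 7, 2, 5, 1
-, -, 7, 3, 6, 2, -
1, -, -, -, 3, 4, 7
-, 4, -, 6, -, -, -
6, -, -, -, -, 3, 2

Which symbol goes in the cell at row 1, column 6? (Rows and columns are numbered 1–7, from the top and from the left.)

Cell (r2,c7): row 2 has {2,3,4}; column 7 has {1,2,6,7} → 5.
Cell (r3,c1): row 3 has {1,2,3,5,6,7}; column 1 has {1,3,6} → 4.
Cell (r4,c1): row 4 has {2,3,6,7}; column 1 has {1,3,4,6} → 5.
Cell (r4,c2): row 4 has {2,3,5,6,7}; column 2 has {3,4,6} → 1.
Cell (r4,c7): row 4 has {1,2,3,5,6,7}; column 7 has {1,2,5,6,7} → 4.
Cell (r6,c7): row 6 has {4,6}; column 7 has {1,2,4,5,6,7} → 3.
Cell (r2,c2): row 2 has {2,3,4,5}; column 2 has {1,3,4,6} → 7.
Cell (r2,c5): row 2 has {2,3,4,5,7}; column 5 has {2,3,6} → 1.
Cell (r2,c6): row 2 has {1,2,3,4,5,7}; column 6 has {2,3,4,5} → 6.
Cell (r7,c2): row 7 has {2,3,6}; column 2 has {1,3,4,6,7} → 5.
Cell (r7,c4): row 7 has {2,3,5,6}; column 4 has {3,4,6,7} → 1.
Cell (r5,c2): row 5 has {1,3,4,7}; column 2 has {1,3,4,5,6,7} → 2.
Cell (r5,c4): row 5 has {1,2,3,4,7}; column 4 has {1,3,4,6,7} → 5.
Cell (r7,c3): row 7 has {1,2,3,5,6}; column 3 has {2,3,7} → 4.
Cell (r7,c5): row 7 has {1,2,3,4,5,6}; column 5 has {1,2,3,6} → 7.
Cell (r1,c4): row 1 has {3,6}; column 4 has {1,3,4,5,6,7} → 2.
Cell (r5,c3): row 5 has {1,2,3,4,5,7}; column 3 has {2,3,4,7} → 6.
Cell (r6,c5): row 6 has {3,4,6}; column 5 has {1,2,3,6,7} → 5.
Cell (r1,c1): row 1 has {2,3,6}; column 1 has {1,3,4,5,6} → 7.
Cell (r1,c5): row 1 has {2,3,6,7}; column 5 has {1,2,3,5,6,7} → 4.
Cell (r1,c6): row 1 has {2,3,4,6,7}; column 6 has {2,3,4,5,6} → 1.

1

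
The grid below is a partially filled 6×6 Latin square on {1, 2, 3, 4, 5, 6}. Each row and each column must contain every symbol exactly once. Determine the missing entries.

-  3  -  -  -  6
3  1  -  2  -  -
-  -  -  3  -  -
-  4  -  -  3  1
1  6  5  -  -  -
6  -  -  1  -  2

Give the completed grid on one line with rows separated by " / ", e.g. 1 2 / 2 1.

2 3 4 5 1 6 / 3 1 6 2 5 4 / 4 2 1 3 6 5 / 5 4 2 6 3 1 / 1 6 5 4 2 3 / 6 5 3 1 4 2

row 5 has {1,5,6}; column 4 has {1,2,3} — only 4 is left for (r5,c4).
row 5 has {1,4,5,6}; column 5 has {3} — only 2 is left for (r5,c5).
row 5 has {1,2,4,5,6}; column 6 has {1,2,6} — only 3 is left for (r5,c6).
row 6 has {1,2,6}; column 2 has {1,3,4,6} — only 5 is left for (r6,c2).
row 6 has {1,2,5,6}; column 5 has {2,3} — only 4 is left for (r6,c5).
row 1 has {3,6}; column 4 has {1,2,3,4} — only 5 is left for (r1,c4).
row 1 has {3,5,6}; column 5 has {2,3,4} — only 1 is left for (r1,c5).
row 3 has {3}; column 2 has {1,3,4,5,6} — only 2 is left for (r3,c2).
row 4 has {1,3,4}; column 4 has {1,2,3,4,5} — only 6 is left for (r4,c4).
row 6 has {1,2,4,5,6}; column 3 has {5} — only 3 is left for (r6,c3).
row 4 has {1,3,4,6}; column 3 has {3,5} — only 2 is left for (r4,c3).
row 1 has {1,3,5,6}; column 3 has {2,3,5} — only 4 is left for (r1,c3).
row 2 has {1,2,3}; column 3 has {2,3,4,5} — only 6 is left for (r2,c3).
row 2 has {1,2,3,6}; column 5 has {1,2,3,4} — only 5 is left for (r2,c5).
row 2 has {1,2,3,5,6}; column 6 has {1,2,3,6} — only 4 is left for (r2,c6).
row 3 has {2,3}; column 3 has {2,3,4,5,6} — only 1 is left for (r3,c3).
row 3 has {1,2,3}; column 5 has {1,2,3,4,5} — only 6 is left for (r3,c5).
row 3 has {1,2,3,6}; column 6 has {1,2,3,4,6} — only 5 is left for (r3,c6).
row 4 has {1,2,3,4,6}; column 1 has {1,3,6} — only 5 is left for (r4,c1).
row 1 has {1,3,4,5,6}; column 1 has {1,3,5,6} — only 2 is left for (r1,c1).
row 3 has {1,2,3,5,6}; column 1 has {1,2,3,5,6} — only 4 is left for (r3,c1).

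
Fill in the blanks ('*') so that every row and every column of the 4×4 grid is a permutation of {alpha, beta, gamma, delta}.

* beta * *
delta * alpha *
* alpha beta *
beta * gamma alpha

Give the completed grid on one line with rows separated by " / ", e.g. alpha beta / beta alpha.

alpha beta delta gamma / delta gamma alpha beta / gamma alpha beta delta / beta delta gamma alpha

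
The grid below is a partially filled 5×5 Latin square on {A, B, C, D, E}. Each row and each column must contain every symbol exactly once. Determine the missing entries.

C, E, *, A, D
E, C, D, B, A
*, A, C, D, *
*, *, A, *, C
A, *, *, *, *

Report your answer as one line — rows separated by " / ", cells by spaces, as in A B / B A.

Cell (r1,c3): row 1 has {A,C,D,E}; column 3 has {A,C,D} → B.
Cell (r3,c1): row 3 has {A,C,D}; column 1 has {A,C,E} → B.
Cell (r3,c5): row 3 has {A,B,C,D}; column 5 has {A,C,D} → E.
Cell (r4,c1): row 4 has {A,C}; column 1 has {A,B,C,E} → D.
Cell (r4,c2): row 4 has {A,C,D}; column 2 has {A,C,E} → B.
Cell (r4,c4): row 4 has {A,B,C,D}; column 4 has {A,B,D} → E.
Cell (r5,c2): row 5 has {A}; column 2 has {A,B,C,E} → D.
Cell (r5,c3): row 5 has {A,D}; column 3 has {A,B,C,D} → E.
Cell (r5,c4): row 5 has {A,D,E}; column 4 has {A,B,D,E} → C.
Cell (r5,c5): row 5 has {A,C,D,E}; column 5 has {A,C,D,E} → B.

C E B A D / E C D B A / B A C D E / D B A E C / A D E C B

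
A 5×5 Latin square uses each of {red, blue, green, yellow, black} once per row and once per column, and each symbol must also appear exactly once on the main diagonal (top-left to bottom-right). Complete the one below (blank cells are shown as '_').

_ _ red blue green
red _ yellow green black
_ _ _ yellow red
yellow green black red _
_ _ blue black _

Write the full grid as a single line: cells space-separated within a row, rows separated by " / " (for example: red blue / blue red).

black yellow red blue green / red blue yellow green black / blue black green yellow red / yellow green black red blue / green red blue black yellow

(r1,c1) = black
(r1,c2) = yellow
(r2,c2) = blue
(r3,c2) = black
(r3,c3) = green
(r4,c5) = blue
(r5,c1) = green
(r5,c2) = red
(r5,c5) = yellow
(r3,c1) = blue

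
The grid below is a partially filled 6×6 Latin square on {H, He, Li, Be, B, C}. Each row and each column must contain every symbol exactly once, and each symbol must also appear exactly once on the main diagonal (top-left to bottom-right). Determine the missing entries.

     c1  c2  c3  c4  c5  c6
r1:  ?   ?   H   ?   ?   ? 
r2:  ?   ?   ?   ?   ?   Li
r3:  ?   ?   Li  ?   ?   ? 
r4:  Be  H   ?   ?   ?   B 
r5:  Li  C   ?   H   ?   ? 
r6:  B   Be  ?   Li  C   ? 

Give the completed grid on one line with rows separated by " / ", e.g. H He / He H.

C Li H B He Be / He B Be C H Li / H He Li Be B C / Be H C He Li B / Li C B H Be He / B Be He Li C H

At row 6, column 3: row 6 has {Li,Be,B,C}; column 3 has {H,Li}; that leaves He.
At row 6, column 6: row 6 has {He,Li,Be,B,C}; column 6 has {Li,B}; the diagonal has {Li}; that leaves H.
At row 4, column 3: row 4 has {H,Be,B}; column 3 has {H,He,Li}; that leaves C.
At row 4, column 4: row 4 has {H,Be,B,C}; column 4 has {H,Li}; the diagonal has {H,Li}; that leaves He.
At row 4, column 5: row 4 has {H,He,Be,B,C}; column 5 has {C}; that leaves Li.
At row 1, column 1: row 1 has {H}; column 1 has {Li,Be,B}; the diagonal has {H,He,Li}; that leaves C.
At row 2, column 2: row 2 has {Li}; column 2 has {H,Be,C}; the diagonal has {H,He,Li,C}; that leaves B.
At row 2, column 3: row 2 has {Li,B}; column 3 has {H,He,Li,C}; that leaves Be.
At row 2, column 4: row 2 has {Li,Be,B}; column 4 has {H,He,Li}; that leaves C.
At row 3, column 2: row 3 has {Li}; column 2 has {H,Be,B,C}; that leaves He.
At row 5, column 3: row 5 has {H,Li,C}; column 3 has {H,He,Li,Be,C}; that leaves B.
At row 5, column 5: row 5 has {H,Li,B,C}; column 5 has {Li,C}; the diagonal has {H,He,Li,B,C}; that leaves Be.
At row 5, column 6: row 5 has {H,Li,Be,B,C}; column 6 has {H,Li,B}; that leaves He.
At row 1, column 2: row 1 has {H,C}; column 2 has {H,He,Be,B,C}; that leaves Li.
At row 1, column 6: row 1 has {H,Li,C}; column 6 has {H,He,Li,B}; that leaves Be.
At row 3, column 1: row 3 has {He,Li}; column 1 has {Li,Be,B,C}; that leaves H.
At row 3, column 5: row 3 has {H,He,Li}; column 5 has {Li,Be,C}; that leaves B.
At row 3, column 6: row 3 has {H,He,Li,B}; column 6 has {H,He,Li,Be,B}; that leaves C.
At row 1, column 4: row 1 has {H,Li,Be,C}; column 4 has {H,He,Li,C}; that leaves B.
At row 1, column 5: row 1 has {H,Li,Be,B,C}; column 5 has {Li,Be,B,C}; that leaves He.
At row 2, column 1: row 2 has {Li,Be,B,C}; column 1 has {H,Li,Be,B,C}; that leaves He.
At row 2, column 5: row 2 has {He,Li,Be,B,C}; column 5 has {He,Li,Be,B,C}; that leaves H.
At row 3, column 4: row 3 has {H,He,Li,B,C}; column 4 has {H,He,Li,B,C}; that leaves Be.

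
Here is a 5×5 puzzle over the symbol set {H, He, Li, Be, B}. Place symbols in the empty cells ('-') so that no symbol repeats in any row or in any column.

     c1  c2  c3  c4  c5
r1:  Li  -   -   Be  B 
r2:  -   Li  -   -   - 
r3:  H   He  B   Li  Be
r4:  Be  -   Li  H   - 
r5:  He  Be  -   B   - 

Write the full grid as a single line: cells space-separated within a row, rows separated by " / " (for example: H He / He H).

(r1,c2) = H
(r1,c3) = He
(r2,c1) = B
(r2,c4) = He
(r2,c5) = H
(r4,c2) = B
(r4,c5) = He
(r5,c3) = H
(r5,c5) = Li
(r2,c3) = Be

Li H He Be B / B Li Be He H / H He B Li Be / Be B Li H He / He Be H B Li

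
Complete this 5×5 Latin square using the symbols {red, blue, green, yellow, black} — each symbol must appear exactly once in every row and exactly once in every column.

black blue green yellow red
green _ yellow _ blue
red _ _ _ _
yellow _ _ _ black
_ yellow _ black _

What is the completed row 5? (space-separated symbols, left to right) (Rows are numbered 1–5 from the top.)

blue yellow red black green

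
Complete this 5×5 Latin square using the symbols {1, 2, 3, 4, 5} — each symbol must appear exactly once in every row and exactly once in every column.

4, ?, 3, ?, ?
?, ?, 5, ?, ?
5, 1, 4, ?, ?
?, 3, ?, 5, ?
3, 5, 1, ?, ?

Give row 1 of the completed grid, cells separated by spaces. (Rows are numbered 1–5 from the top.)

row 1 has {3,4}; column 2 has {1,3,5} — only 2 is left for (r1,c2).
row 1 has {2,3,4}; column 4 has {5} — only 1 is left for (r1,c4).
row 1 has {1,2,3,4}; column 5 is empty so far — only 5 is left for (r1,c5).

4 2 3 1 5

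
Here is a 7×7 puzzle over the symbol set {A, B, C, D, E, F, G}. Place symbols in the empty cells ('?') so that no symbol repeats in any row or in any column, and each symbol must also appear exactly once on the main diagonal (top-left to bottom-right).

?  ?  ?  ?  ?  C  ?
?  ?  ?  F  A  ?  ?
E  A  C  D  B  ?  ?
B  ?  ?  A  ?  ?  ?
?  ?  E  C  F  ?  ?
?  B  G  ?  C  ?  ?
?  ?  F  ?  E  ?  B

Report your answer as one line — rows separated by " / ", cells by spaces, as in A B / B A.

G F A B D C E / D E B F A G C / E A C D B F G / B C D A G E F / A G E C F B D / F B G E C D A / C D F G E A B

(r4,c3): row 4 has {A,B}; column 3 has {C,E,F,G}, so it must be D.
(r4,c5): row 4 has {A,B,D}; column 5 has {A,B,C,E,F}, so it must be G.
(r6,c4): row 6 has {B,C,G}; column 4 has {A,C,D,F}, so it must be E.
(r6,c6): row 6 has {B,C,E,G}; column 6 has {C}; the diagonal has {A,B,C,F}, so it must be D.
(r7,c4): row 7 has {B,E,F}; column 4 has {A,C,D,E,F}, so it must be G.
(r7,c6): row 7 has {B,E,F,G}; column 6 has {C,D}, so it must be A.
(r1,c1): row 1 has {C}; column 1 has {B,E}; the diagonal has {A,B,C,D,F}, so it must be G.
(r1,c4): row 1 has {C,G}; column 4 has {A,C,D,E,F,G}, so it must be B.
(r1,c5): row 1 has {B,C,G}; column 5 has {A,B,C,E,F,G}, so it must be D.
(r2,c2): row 2 has {A,F}; column 2 has {A,B}; the diagonal has {A,B,C,D,F,G}, so it must be E.
(r2,c3): row 2 has {A,E,F}; column 3 has {C,D,E,F,G}, so it must be B.
(r2,c6): row 2 has {A,B,E,F}; column 6 has {A,C,D}, so it must be G.
(r3,c6): row 3 has {A,B,C,D,E}; column 6 has {A,C,D,G}, so it must be F.
(r3,c7): row 3 has {A,B,C,D,E,F}; column 7 has {B}, so it must be G.
(r4,c6): row 4 has {A,B,D,G}; column 6 has {A,C,D,F,G}, so it must be E.
(r5,c6): row 5 has {C,E,F}; column 6 has {A,C,D,E,F,G}, so it must be B.
(r1,c2): row 1 has {B,C,D,G}; column 2 has {A,B,E}, so it must be F.
(r1,c3): row 1 has {B,C,D,F,G}; column 3 has {B,C,D,E,F,G}, so it must be A.
(r1,c7): row 1 has {A,B,C,D,F,G}; column 7 has {B,G}, so it must be E.
(r4,c2): row 4 has {A,B,D,E,G}; column 2 has {A,B,E,F}, so it must be C.
(r4,c7): row 4 has {A,B,C,D,E,G}; column 7 has {B,E,G}, so it must be F.
(r6,c7): row 6 has {B,C,D,E,G}; column 7 has {B,E,F,G}, so it must be A.
(r7,c2): row 7 has {A,B,E,F,G}; column 2 has {A,B,C,E,F}, so it must be D.
(r5,c2): row 5 has {B,C,E,F}; column 2 has {A,B,C,D,E,F}, so it must be G.
(r5,c7): row 5 has {B,C,E,F,G}; column 7 has {A,B,E,F,G}, so it must be D.
(r6,c1): row 6 has {A,B,C,D,E,G}; column 1 has {B,E,G}, so it must be F.
(r7,c1): row 7 has {A,B,D,E,F,G}; column 1 has {B,E,F,G}, so it must be C.
(r2,c1): row 2 has {A,B,E,F,G}; column 1 has {B,C,E,F,G}, so it must be D.
(r2,c7): row 2 has {A,B,D,E,F,G}; column 7 has {A,B,D,E,F,G}, so it must be C.
(r5,c1): row 5 has {B,C,D,E,F,G}; column 1 has {B,C,D,E,F,G}, so it must be A.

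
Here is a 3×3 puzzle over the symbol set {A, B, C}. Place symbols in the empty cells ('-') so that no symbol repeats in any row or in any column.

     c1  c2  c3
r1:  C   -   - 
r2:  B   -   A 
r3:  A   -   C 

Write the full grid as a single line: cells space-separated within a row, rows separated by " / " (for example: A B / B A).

C A B / B C A / A B C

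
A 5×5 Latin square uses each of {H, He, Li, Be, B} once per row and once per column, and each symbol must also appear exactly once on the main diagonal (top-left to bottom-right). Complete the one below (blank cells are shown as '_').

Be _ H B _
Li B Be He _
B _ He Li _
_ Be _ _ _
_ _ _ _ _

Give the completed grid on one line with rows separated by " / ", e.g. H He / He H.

Be Li H B He / Li B Be He H / B H He Li Be / He Be Li H B / H He B Be Li

(r2,c5): row 2 has {He,Li,Be,B}; column 5 is empty so far, so it must be H.
(r3,c2): row 3 has {He,Li,B}; column 2 has {Be,B}, so it must be H.
(r3,c5): row 3 has {H,He,Li,B}; column 5 has {H}, so it must be Be.
(r4,c4): row 4 has {Be}; column 4 has {He,Li,B}; the diagonal has {He,Be,B}, so it must be H.
(r5,c4): row 5 is empty so far; column 4 has {H,He,Li,B}, so it must be Be.
(r5,c5): row 5 has {Be}; column 5 has {H,Be}; the diagonal has {H,He,Be,B}, so it must be Li.
(r1,c5): row 1 has {H,Be,B}; column 5 has {H,Li,Be}, so it must be He.
(r4,c1): row 4 has {H,Be}; column 1 has {Li,Be,B}, so it must be He.
(r4,c5): row 4 has {H,He,Be}; column 5 has {H,He,Li,Be}, so it must be B.
(r5,c1): row 5 has {Li,Be}; column 1 has {He,Li,Be,B}, so it must be H.
(r5,c2): row 5 has {H,Li,Be}; column 2 has {H,Be,B}, so it must be He.
(r5,c3): row 5 has {H,He,Li,Be}; column 3 has {H,He,Be}, so it must be B.
(r1,c2): row 1 has {H,He,Be,B}; column 2 has {H,He,Be,B}, so it must be Li.
(r4,c3): row 4 has {H,He,Be,B}; column 3 has {H,He,Be,B}, so it must be Li.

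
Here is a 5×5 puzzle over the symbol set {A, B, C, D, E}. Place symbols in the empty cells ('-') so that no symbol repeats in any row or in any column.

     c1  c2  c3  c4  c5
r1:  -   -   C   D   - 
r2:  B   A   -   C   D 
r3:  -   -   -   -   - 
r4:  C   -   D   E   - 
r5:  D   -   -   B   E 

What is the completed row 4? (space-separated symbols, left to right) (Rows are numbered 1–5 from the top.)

C B D E A

(r2,c3) = E
(r3,c4) = A
(r4,c2) = B
(r4,c5) = A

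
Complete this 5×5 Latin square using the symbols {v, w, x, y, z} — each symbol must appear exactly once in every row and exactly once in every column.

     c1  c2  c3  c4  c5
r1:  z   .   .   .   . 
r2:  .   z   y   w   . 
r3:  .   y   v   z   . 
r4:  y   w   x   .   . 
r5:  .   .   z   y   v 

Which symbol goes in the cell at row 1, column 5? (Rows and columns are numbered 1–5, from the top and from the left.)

y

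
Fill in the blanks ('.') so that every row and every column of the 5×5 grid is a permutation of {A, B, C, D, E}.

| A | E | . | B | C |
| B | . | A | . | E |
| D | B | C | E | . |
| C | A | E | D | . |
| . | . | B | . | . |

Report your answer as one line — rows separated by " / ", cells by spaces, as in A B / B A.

A E D B C / B D A C E / D B C E A / C A E D B / E C B A D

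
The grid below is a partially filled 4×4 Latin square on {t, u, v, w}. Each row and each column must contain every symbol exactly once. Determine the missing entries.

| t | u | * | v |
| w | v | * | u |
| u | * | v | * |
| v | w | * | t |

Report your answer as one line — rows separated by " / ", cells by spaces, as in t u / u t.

t u w v / w v t u / u t v w / v w u t

Cell (r1,c3): row 1 has {t,u,v}; column 3 has {v} → w.
Cell (r2,c3): row 2 has {u,v,w}; column 3 has {v,w} → t.
Cell (r3,c2): row 3 has {u,v}; column 2 has {u,v,w} → t.
Cell (r3,c4): row 3 has {t,u,v}; column 4 has {t,u,v} → w.
Cell (r4,c3): row 4 has {t,v,w}; column 3 has {t,v,w} → u.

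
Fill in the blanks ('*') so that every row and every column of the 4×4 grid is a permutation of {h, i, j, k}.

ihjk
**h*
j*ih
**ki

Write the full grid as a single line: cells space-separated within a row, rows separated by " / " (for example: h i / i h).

i h j k / k i h j / j k i h / h j k i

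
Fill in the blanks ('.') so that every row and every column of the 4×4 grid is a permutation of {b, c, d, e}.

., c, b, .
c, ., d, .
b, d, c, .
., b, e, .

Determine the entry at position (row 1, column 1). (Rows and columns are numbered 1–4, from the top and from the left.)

(r2,c2) = e
(r2,c4) = b
(r3,c4) = e
(r4,c1) = d
(r4,c4) = c
(r1,c1) = e

e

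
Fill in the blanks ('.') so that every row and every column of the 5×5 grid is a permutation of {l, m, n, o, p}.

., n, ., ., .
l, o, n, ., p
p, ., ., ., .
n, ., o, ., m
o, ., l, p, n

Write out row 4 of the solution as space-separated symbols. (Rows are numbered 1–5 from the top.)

n p o l m

(r1,c1) = m
(r1,c3) = p
(r2,c4) = m
(r3,c3) = m
(r4,c4) = l
(r5,c2) = m
(r1,c4) = o
(r1,c5) = l
(r3,c2) = l
(r3,c4) = n
(r3,c5) = o
(r4,c2) = p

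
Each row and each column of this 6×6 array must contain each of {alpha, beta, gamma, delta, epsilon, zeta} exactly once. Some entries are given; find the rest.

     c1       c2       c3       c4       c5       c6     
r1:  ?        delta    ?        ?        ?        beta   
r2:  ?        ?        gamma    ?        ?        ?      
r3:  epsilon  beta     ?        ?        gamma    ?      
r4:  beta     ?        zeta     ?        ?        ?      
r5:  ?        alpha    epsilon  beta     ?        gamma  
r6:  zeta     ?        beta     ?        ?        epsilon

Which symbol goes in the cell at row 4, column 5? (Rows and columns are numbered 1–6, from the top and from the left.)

delta

(r1,c3) = alpha
(r3,c3) = delta
(r5,c1) = delta
(r5,c5) = zeta
(r6,c2) = gamma
(r1,c1) = gamma
(r1,c5) = epsilon
(r2,c1) = alpha
(r4,c2) = epsilon
(r1,c4) = zeta
(r2,c2) = zeta
(r2,c6) = delta
(r3,c4) = alpha
(r3,c6) = zeta
(r4,c6) = alpha
(r6,c4) = delta
(r6,c5) = alpha
(r2,c4) = epsilon
(r2,c5) = beta
(r4,c4) = gamma
(r4,c5) = delta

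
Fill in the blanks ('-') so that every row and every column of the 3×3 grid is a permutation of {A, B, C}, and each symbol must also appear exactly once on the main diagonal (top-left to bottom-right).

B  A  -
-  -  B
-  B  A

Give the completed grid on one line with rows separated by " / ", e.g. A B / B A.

(r1,c3) = C
(r2,c2) = C
(r3,c1) = C
(r2,c1) = A

B A C / A C B / C B A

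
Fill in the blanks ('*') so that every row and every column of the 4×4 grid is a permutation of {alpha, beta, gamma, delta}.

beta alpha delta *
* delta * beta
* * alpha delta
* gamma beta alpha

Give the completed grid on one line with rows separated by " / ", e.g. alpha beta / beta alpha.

Cell (r1,c4): row 1 has {alpha,beta,delta}; column 4 has {alpha,beta,delta} → gamma.
Cell (r2,c3): row 2 has {beta,delta}; column 3 has {alpha,beta,delta} → gamma.
Cell (r3,c1): row 3 has {alpha,delta}; column 1 has {beta} → gamma.
Cell (r3,c2): row 3 has {alpha,gamma,delta}; column 2 has {alpha,gamma,delta} → beta.
Cell (r4,c1): row 4 has {alpha,beta,gamma}; column 1 has {beta,gamma} → delta.
Cell (r2,c1): row 2 has {beta,gamma,delta}; column 1 has {beta,gamma,delta} → alpha.

beta alpha delta gamma / alpha delta gamma beta / gamma beta alpha delta / delta gamma beta alpha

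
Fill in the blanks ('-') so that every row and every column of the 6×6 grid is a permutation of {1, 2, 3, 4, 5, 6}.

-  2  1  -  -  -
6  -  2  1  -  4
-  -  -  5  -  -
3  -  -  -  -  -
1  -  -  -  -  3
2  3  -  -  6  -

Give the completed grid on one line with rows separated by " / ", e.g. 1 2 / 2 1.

(r2,c2) = 5
(r2,c5) = 3
(r3,c1) = 4
(r6,c4) = 4
(r1,c1) = 5
(r1,c5) = 4
(r1,c6) = 6
(r6,c3) = 5
(r6,c6) = 1
(r1,c4) = 3
(r3,c6) = 2
(r4,c6) = 5
(r3,c5) = 1
(r4,c5) = 2
(r5,c5) = 5
(r3,c2) = 6
(r3,c3) = 3
(r4,c4) = 6
(r5,c2) = 4
(r5,c3) = 6
(r5,c4) = 2
(r4,c2) = 1
(r4,c3) = 4

5 2 1 3 4 6 / 6 5 2 1 3 4 / 4 6 3 5 1 2 / 3 1 4 6 2 5 / 1 4 6 2 5 3 / 2 3 5 4 6 1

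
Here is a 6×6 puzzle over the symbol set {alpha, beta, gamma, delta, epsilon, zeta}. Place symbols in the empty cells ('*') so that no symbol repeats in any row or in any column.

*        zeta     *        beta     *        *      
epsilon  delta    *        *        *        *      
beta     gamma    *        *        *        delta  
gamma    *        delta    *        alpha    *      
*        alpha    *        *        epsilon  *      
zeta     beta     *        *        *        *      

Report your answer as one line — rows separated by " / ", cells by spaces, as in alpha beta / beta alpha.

At row 3, column 5: row 3 has {beta,gamma,delta}; column 5 has {alpha,epsilon}; that leaves zeta.
At row 4, column 2: row 4 has {alpha,gamma,delta}; column 2 has {alpha,beta,gamma,delta,zeta}; that leaves epsilon.
At row 4, column 4: row 4 has {alpha,gamma,delta,epsilon}; column 4 has {beta}; that leaves zeta.
At row 4, column 6: row 4 has {alpha,gamma,delta,epsilon,zeta}; column 6 has {delta}; that leaves beta.
At row 5, column 1: row 5 has {alpha,epsilon}; column 1 has {beta,gamma,epsilon,zeta}; that leaves delta.
At row 5, column 4: row 5 has {alpha,delta,epsilon}; column 4 has {beta,zeta}; that leaves gamma.
At row 5, column 6: row 5 has {alpha,gamma,delta,epsilon}; column 6 has {beta,delta}; that leaves zeta.
At row 1, column 1: row 1 has {beta,zeta}; column 1 has {beta,gamma,delta,epsilon,zeta}; that leaves alpha.
At row 2, column 4: row 2 has {delta,epsilon}; column 4 has {beta,gamma,zeta}; that leaves alpha.
At row 2, column 6: row 2 has {alpha,delta,epsilon}; column 6 has {beta,delta,zeta}; that leaves gamma.
At row 3, column 4: row 3 has {beta,gamma,delta,zeta}; column 4 has {alpha,beta,gamma,zeta}; that leaves epsilon.
At row 5, column 3: row 5 has {alpha,gamma,delta,epsilon,zeta}; column 3 has {delta}; that leaves beta.
At row 6, column 4: row 6 has {beta,zeta}; column 4 has {alpha,beta,gamma,epsilon,zeta}; that leaves delta.
At row 6, column 5: row 6 has {beta,delta,zeta}; column 5 has {alpha,epsilon,zeta}; that leaves gamma.
At row 1, column 5: row 1 has {alpha,beta,zeta}; column 5 has {alpha,gamma,epsilon,zeta}; that leaves delta.
At row 1, column 6: row 1 has {alpha,beta,delta,zeta}; column 6 has {beta,gamma,delta,zeta}; that leaves epsilon.
At row 2, column 3: row 2 has {alpha,gamma,delta,epsilon}; column 3 has {beta,delta}; that leaves zeta.
At row 2, column 5: row 2 has {alpha,gamma,delta,epsilon,zeta}; column 5 has {alpha,gamma,delta,epsilon,zeta}; that leaves beta.
At row 3, column 3: row 3 has {beta,gamma,delta,epsilon,zeta}; column 3 has {beta,delta,zeta}; that leaves alpha.
At row 6, column 3: row 6 has {beta,gamma,delta,zeta}; column 3 has {alpha,beta,delta,zeta}; that leaves epsilon.
At row 6, column 6: row 6 has {beta,gamma,delta,epsilon,zeta}; column 6 has {beta,gamma,delta,epsilon,zeta}; that leaves alpha.
At row 1, column 3: row 1 has {alpha,beta,delta,epsilon,zeta}; column 3 has {alpha,beta,delta,epsilon,zeta}; that leaves gamma.

alpha zeta gamma beta delta epsilon / epsilon delta zeta alpha beta gamma / beta gamma alpha epsilon zeta delta / gamma epsilon delta zeta alpha beta / delta alpha beta gamma epsilon zeta / zeta beta epsilon delta gamma alpha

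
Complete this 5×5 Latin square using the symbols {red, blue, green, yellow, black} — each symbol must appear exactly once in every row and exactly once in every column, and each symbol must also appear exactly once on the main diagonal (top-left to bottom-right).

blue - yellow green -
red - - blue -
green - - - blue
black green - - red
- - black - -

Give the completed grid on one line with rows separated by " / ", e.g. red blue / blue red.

blue red yellow green black / red black green blue yellow / green yellow red black blue / black green blue yellow red / yellow blue black red green

row 1 has {blue,green,yellow}; column 5 has {red,blue} — only black is left for (r1,c5).
row 2 has {red,blue}; column 3 has {yellow,black} — only green is left for (r2,c3).
row 2 has {red,blue,green}; column 5 has {red,blue,black} — only yellow is left for (r2,c5).
row 3 has {blue,green}; column 3 has {green,yellow,black}; the diagonal has {blue} — only red is left for (r3,c3).
row 4 has {red,green,black}; column 3 has {red,green,yellow,black} — only blue is left for (r4,c3).
row 4 has {red,blue,green,black}; column 4 has {blue,green}; the diagonal has {red,blue} — only yellow is left for (r4,c4).
row 5 has {black}; column 1 has {red,blue,green,black} — only yellow is left for (r5,c1).
row 5 has {yellow,black}; column 4 has {blue,green,yellow} — only red is left for (r5,c4).
row 5 has {red,yellow,black}; column 5 has {red,blue,yellow,black}; the diagonal has {red,blue,yellow} — only green is left for (r5,c5).
row 1 has {blue,green,yellow,black}; column 2 has {green} — only red is left for (r1,c2).
row 2 has {red,blue,green,yellow}; column 2 has {red,green}; the diagonal has {red,blue,green,yellow} — only black is left for (r2,c2).
row 3 has {red,blue,green}; column 2 has {red,green,black} — only yellow is left for (r3,c2).
row 3 has {red,blue,green,yellow}; column 4 has {red,blue,green,yellow} — only black is left for (r3,c4).
row 5 has {red,green,yellow,black}; column 2 has {red,green,yellow,black} — only blue is left for (r5,c2).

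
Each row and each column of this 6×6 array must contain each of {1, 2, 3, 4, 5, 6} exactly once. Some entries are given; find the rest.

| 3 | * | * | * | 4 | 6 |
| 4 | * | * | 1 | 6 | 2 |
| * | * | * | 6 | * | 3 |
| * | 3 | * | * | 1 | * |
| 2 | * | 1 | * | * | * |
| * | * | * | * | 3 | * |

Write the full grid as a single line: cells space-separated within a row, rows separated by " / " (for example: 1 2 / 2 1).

3 1 2 5 4 6 / 4 5 3 1 6 2 / 1 4 5 6 2 3 / 6 3 4 2 1 5 / 2 6 1 3 5 4 / 5 2 6 4 3 1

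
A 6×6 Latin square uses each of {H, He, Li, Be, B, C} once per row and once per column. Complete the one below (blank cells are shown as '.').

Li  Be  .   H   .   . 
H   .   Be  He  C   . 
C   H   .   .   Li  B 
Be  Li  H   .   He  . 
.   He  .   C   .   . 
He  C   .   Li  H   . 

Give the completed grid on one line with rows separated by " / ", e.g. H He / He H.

Li Be C H B He / H B Be He C Li / C H He Be Li B / Be Li H B He C / B He Li C Be H / He C B Li H Be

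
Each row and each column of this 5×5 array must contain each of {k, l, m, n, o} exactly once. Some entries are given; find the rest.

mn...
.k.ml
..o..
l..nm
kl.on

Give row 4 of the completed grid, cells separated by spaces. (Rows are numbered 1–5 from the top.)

l o k n m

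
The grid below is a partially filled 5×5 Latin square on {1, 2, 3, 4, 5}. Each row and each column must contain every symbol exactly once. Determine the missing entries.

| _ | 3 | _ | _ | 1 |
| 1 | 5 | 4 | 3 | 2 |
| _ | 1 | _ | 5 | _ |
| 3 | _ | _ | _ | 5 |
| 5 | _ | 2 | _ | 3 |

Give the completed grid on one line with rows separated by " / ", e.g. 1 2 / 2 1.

4 3 5 2 1 / 1 5 4 3 2 / 2 1 3 5 4 / 3 2 1 4 5 / 5 4 2 1 3

(r1,c3) = 5
(r3,c3) = 3
(r3,c5) = 4
(r4,c3) = 1
(r5,c2) = 4
(r5,c4) = 1
(r3,c1) = 2
(r4,c2) = 2
(r4,c4) = 4
(r1,c1) = 4
(r1,c4) = 2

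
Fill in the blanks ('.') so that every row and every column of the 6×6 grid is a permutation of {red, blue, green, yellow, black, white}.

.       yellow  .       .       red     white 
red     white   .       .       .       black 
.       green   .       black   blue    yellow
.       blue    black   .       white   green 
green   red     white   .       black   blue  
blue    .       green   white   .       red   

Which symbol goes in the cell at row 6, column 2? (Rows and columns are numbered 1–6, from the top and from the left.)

row 1 has {red,yellow,white}; column 1 has {red,blue,green} — only black is left for (r1,c1).
row 1 has {red,yellow,black,white}; column 3 has {green,black,white} — only blue is left for (r1,c3).
row 1 has {red,blue,yellow,black,white}; column 4 has {black,white} — only green is left for (r1,c4).
row 2 has {red,black,white}; column 3 has {blue,green,black,white} — only yellow is left for (r2,c3).
row 2 has {red,yellow,black,white}; column 4 has {green,black,white} — only blue is left for (r2,c4).
row 2 has {red,blue,yellow,black,white}; column 5 has {red,blue,black,white} — only green is left for (r2,c5).
row 3 has {blue,green,yellow,black}; column 1 has {red,blue,green,black} — only white is left for (r3,c1).
row 3 has {blue,green,yellow,black,white}; column 3 has {blue,green,yellow,black,white} — only red is left for (r3,c3).
row 4 has {blue,green,black,white}; column 1 has {red,blue,green,black,white} — only yellow is left for (r4,c1).
row 4 has {blue,green,yellow,black,white}; column 4 has {blue,green,black,white} — only red is left for (r4,c4).
row 5 has {red,blue,green,black,white}; column 4 has {red,blue,green,black,white} — only yellow is left for (r5,c4).
row 6 has {red,blue,green,white}; column 2 has {red,blue,green,yellow,white} — only black is left for (r6,c2).

black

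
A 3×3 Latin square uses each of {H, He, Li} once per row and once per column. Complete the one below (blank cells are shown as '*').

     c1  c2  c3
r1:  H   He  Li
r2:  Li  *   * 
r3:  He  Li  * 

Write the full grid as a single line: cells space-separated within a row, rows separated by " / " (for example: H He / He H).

H He Li / Li H He / He Li H

(r2,c2) = H
(r2,c3) = He
(r3,c3) = H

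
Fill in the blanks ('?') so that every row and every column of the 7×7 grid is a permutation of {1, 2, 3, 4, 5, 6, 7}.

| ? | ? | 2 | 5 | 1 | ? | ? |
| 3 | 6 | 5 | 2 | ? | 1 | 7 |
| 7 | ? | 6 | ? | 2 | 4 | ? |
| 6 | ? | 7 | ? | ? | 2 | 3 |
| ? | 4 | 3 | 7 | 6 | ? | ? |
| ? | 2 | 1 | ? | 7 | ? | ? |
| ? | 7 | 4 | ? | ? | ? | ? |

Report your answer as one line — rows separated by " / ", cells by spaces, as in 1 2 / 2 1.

4 3 2 5 1 7 6 / 3 6 5 2 4 1 7 / 7 5 6 3 2 4 1 / 6 1 7 4 5 2 3 / 1 4 3 7 6 5 2 / 5 2 1 6 7 3 4 / 2 7 4 1 3 6 5

(r1,c1) = 4
(r1,c2) = 3
(r1,c7) = 6
(r2,c5) = 4
(r4,c5) = 5
(r5,c6) = 5
(r6,c1) = 5
(r6,c7) = 4
(r7,c5) = 3
(r7,c6) = 6
(r1,c6) = 7
(r4,c2) = 1
(r4,c4) = 4
(r6,c6) = 3
(r7,c4) = 1
(r3,c2) = 5
(r3,c4) = 3
(r3,c7) = 1
(r5,c7) = 2
(r6,c4) = 6
(r7,c1) = 2
(r7,c7) = 5
(r5,c1) = 1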